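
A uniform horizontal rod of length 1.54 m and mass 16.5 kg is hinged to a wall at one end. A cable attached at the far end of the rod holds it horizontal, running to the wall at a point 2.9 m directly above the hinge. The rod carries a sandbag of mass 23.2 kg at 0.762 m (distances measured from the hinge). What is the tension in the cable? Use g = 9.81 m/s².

T ≈ 219 N

Choose the hinge as the axis so the unknown hinge reaction has zero arm there.
Beam weight: 16.5 × 9.81 = 161.9 N down at 0.77 m → arm 0.77 m, τ = 161.9 × 0.77 = 124.7 N·m clockwise.
Sandbag: 23.2 × 9.81 = 227.6 N down at 0.762 m → arm 0.762 m, τ = 227.6 × 0.762 = 173.4 N·m clockwise.
Total clockwise load moment = 298.1 N·m.
The cable tension T acts at 1.54 m; only its component perpendicular to the rod, T sinθ, produces torque. sinθ = h/√(h²+d²) = 2.9/√(2.9²+1.54²) = 0.8832.
Balancing moments: T × 1.54 × 0.8832 = 298.1, giving T = 298.1 / 1.36 = 219 N.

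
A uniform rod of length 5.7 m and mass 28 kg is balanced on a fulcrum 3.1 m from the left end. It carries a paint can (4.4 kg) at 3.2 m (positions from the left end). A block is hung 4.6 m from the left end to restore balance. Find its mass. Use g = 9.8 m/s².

Taking torques about the fulcrum (at 3.1 m from the left end):
Beam weight: 28 × 9.8 = 274.4 N down at 2.85 m → arm 0.25 m, τ = 274.4 × 0.25 = 68.6 N·m counterclockwise.
Paint can: 4.4 × 9.8 = 43.12 N down at 3.2 m → arm 0.1 m, τ = 43.12 × 0.1 = 4.312 N·m clockwise.
Net moment of known loads = 64.29 N·m counterclockwise.
An unknown mass m at 4.6 m has arm 1.5 m; its moment is m·g·1.5 clockwise.
Balancing moments: m × 9.8 × 1.5 = 64.29, giving m = 64.29 / (9.8 × 1.5) = 4.37 kg.

m ≈ 4.37 kg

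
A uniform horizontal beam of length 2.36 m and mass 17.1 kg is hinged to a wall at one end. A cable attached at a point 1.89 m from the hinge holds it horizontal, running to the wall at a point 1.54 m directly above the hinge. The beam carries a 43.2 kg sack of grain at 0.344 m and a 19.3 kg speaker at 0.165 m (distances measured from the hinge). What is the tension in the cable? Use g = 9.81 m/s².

Take moments about the hinge.
Beam weight: 17.1 × 9.81 = 167.8 N down at 1.18 m → arm 1.18 m, τ = 167.8 × 1.18 = 198 N·m clockwise.
Sack of grain: 43.2 × 9.81 = 423.8 N down at 0.344 m → arm 0.344 m, τ = 423.8 × 0.344 = 145.8 N·m clockwise.
Speaker: 19.3 × 9.81 = 189.3 N down at 0.165 m → arm 0.165 m, τ = 189.3 × 0.165 = 31.23 N·m clockwise.
Total clockwise load moment = 375 N·m.
The cable tension T acts at 1.89 m; only its component perpendicular to the beam, T sinθ, produces torque. sinθ = h/√(h²+d²) = 1.54/√(1.54²+1.89²) = 0.6317.
Balancing moments: T × 1.89 × 0.6317 = 375, giving T = 375 / 1.194 = 314 N.

T ≈ 314 N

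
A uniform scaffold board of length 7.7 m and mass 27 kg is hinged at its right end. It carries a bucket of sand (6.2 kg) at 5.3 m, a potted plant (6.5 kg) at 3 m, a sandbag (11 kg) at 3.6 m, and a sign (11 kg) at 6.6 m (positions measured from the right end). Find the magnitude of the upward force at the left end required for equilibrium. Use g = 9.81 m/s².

F ≈ 342 N

Choose the right end as the axis so the unknown pivot reaction has zero arm there.
Beam weight: 27 × 9.81 = 264.9 N down at 3.85 m → arm 3.85 m, τ = 264.9 × 3.85 = 1020 N·m counterclockwise.
Bucket of sand: 6.2 × 9.81 = 60.82 N down at 5.3 m → arm 5.3 m, τ = 60.82 × 5.3 = 322.3 N·m counterclockwise.
Potted plant: 6.5 × 9.81 = 63.77 N down at 3 m → arm 3 m, τ = 63.77 × 3 = 191.3 N·m counterclockwise.
Sandbag: 11 × 9.81 = 107.9 N down at 3.6 m → arm 3.6 m, τ = 107.9 × 3.6 = 388.4 N·m counterclockwise.
Sign: 11 × 9.81 = 107.9 N down at 6.6 m → arm 6.6 m, τ = 107.9 × 6.6 = 712.1 N·m counterclockwise.
Net moment of the loads = 2634 N·m counterclockwise.
The upward force F acts at the left end, arm 7.7 m, giving F × 7.7 clockwise.
For rotational equilibrium, F × 7.7 = 2634, so F = 2634 / 7.7 = 342 N.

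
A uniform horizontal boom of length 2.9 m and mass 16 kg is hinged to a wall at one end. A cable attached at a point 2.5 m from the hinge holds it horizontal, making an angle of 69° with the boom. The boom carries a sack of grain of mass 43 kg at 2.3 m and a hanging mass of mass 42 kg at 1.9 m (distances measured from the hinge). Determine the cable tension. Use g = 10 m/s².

T ≈ 865 N

About the hinge:
Beam weight: 16 × 10 = 160 N down at 1.45 m → arm 1.45 m, τ = 160 × 1.45 = 232 N·m clockwise.
Sack of grain: 43 × 10 = 430 N down at 2.3 m → arm 2.3 m, τ = 430 × 2.3 = 989 N·m clockwise.
Hanging mass: 42 × 10 = 420 N down at 1.9 m → arm 1.9 m, τ = 420 × 1.9 = 798 N·m clockwise.
Total clockwise load moment = 2019 N·m.
The cable tension T acts at 2.5 m; only its component perpendicular to the boom, T sinθ, produces torque. sin 69° = 0.9336.
Setting net torque to zero: T × 2.5 × 0.9336 = 2019 → T = 2019 / 2.334 = 865 N.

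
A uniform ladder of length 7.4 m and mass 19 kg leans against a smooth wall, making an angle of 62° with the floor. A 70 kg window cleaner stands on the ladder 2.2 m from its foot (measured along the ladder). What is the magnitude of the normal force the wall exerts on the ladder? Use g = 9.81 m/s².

N_wall ≈ 158 N

Sum moments about the foot of the ladder (the floor normal and friction both act there and drop out).
Ladder weight 19×9.81 = 186.4 N acts at 3.7 m along the ladder; its horizontal arm is 3.7·cos62° = 1.737 m → τ = 323.8 N·m clockwise.
Window cleaner: 70×9.81 = 686.7 N at 2.2 m → arm 1.033 m → τ = 709.4 N·m clockwise.
Wall normal N acts horizontally at the top; its moment arm is the height L sinθ = 7.4·sin62° = 6.534 m, counterclockwise.
For rotational equilibrium, N × 6.534 = 1033, so N = 158 N.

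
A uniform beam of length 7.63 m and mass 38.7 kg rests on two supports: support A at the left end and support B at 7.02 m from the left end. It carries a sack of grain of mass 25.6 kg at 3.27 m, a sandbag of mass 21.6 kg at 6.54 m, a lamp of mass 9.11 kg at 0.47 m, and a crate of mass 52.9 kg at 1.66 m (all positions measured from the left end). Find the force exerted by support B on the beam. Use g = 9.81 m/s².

Take moments about support A.
Beam weight: 38.7 × 9.81 = 379.6 N down at 3.815 m → arm 3.815 m, τ = 379.6 × 3.815 = 1448 N·m clockwise.
Sack of grain: 25.6 × 9.81 = 251.1 N down at 3.27 m → arm 3.27 m, τ = 251.1 × 3.27 = 821.1 N·m clockwise.
Sandbag: 21.6 × 9.81 = 211.9 N down at 6.54 m → arm 6.54 m, τ = 211.9 × 6.54 = 1386 N·m clockwise.
Lamp: 9.11 × 9.81 = 89.37 N down at 0.47 m → arm 0.47 m, τ = 89.37 × 0.47 = 42 N·m clockwise.
Crate: 52.9 × 9.81 = 518.9 N down at 1.66 m → arm 1.66 m, τ = 518.9 × 1.66 = 861.4 N·m clockwise.
Net load moment about support A = 4558 N·m clockwise.
Reaction R at support B is upward at 7.02 m, arm 7.02 m → moment R × 7.02 counterclockwise.
Balancing moments: R × 7.02 = 4558, giving R = 649 N.

R_B ≈ 649 N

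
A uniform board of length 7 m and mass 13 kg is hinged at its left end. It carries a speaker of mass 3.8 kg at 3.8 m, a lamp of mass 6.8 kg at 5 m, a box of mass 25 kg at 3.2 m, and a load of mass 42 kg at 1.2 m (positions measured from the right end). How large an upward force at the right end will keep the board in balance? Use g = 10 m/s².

Taking torques about the left end:
Beam weight: 13 × 10 = 130 N down at 3.5 m → arm 3.5 m, τ = 130 × 3.5 = 455 N·m clockwise.
Speaker: 3.8 × 10 = 38 N down at 3.8 m → arm 3.2 m, τ = 38 × 3.2 = 121.6 N·m clockwise.
Lamp: 6.8 × 10 = 68 N down at 5 m → arm 2 m, τ = 68 × 2 = 136 N·m clockwise.
Box: 25 × 10 = 250 N down at 3.2 m → arm 3.8 m, τ = 250 × 3.8 = 950 N·m clockwise.
Load: 42 × 10 = 420 N down at 1.2 m → arm 5.8 m, τ = 420 × 5.8 = 2436 N·m clockwise.
Net moment of the loads = 4099 N·m clockwise.
The upward force F acts at the right end, arm 7 m, giving F × 7 counterclockwise.
Στ = 0 ⇒ F × 7 = 4099 ⇒ F = 4099 / 7 = 586 N.

F ≈ 586 N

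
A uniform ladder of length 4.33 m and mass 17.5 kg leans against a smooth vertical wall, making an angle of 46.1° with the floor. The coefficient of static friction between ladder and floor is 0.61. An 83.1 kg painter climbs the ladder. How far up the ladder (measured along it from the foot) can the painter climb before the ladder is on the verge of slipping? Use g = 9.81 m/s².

About the foot of the ladder:
Ladder weight 17.5×9.81 = 171.7 N acts at 2.165 m along the ladder; its horizontal arm is 2.165·cos46.1° = 1.501 m → τ = 257.7 N·m clockwise.
Painter weight 83.1×9.81 = 815.2 N at distance d → arm d·cos46.1° → τ = 815.2·d·0.6934 clockwise.
Wall normal N at the top has arm L sinθ = 3.12 m counterclockwise, so Στ = 0 gives N·3.12 = 257.7 + 565.3·d.
ΣFy = 0 ⇒ N_floor = 986.9 N, so the maximum friction is μ_s·N_floor = 0.61×986.9 = 602 N. ΣFx = 0 ⇒ N_wall = f, so at the slipping point N = 602 N.
Substituting: 602×3.12 = 257.7 + 565.3·d ⇒ d = (1878 − 257.7) / 565.3 = 2.87 m.

d ≈ 2.87 m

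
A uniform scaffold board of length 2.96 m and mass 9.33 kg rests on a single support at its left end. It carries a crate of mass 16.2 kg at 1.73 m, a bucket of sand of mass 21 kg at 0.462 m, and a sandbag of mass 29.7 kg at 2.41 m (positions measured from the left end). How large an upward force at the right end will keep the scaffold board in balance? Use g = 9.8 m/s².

Taking torques about the left end:
Beam weight: 9.33 × 9.8 = 91.43 N down at 1.48 m → arm 1.48 m, τ = 91.43 × 1.48 = 135.3 N·m clockwise.
Crate: 16.2 × 9.8 = 158.8 N down at 1.73 m → arm 1.73 m, τ = 158.8 × 1.73 = 274.7 N·m clockwise.
Bucket of sand: 21 × 9.8 = 205.8 N down at 0.462 m → arm 0.462 m, τ = 205.8 × 0.462 = 95.08 N·m clockwise.
Sandbag: 29.7 × 9.8 = 291.1 N down at 2.41 m → arm 2.41 m, τ = 291.1 × 2.41 = 701.6 N·m clockwise.
Net moment of the loads = 1207 N·m clockwise.
The upward force F acts at the right end, arm 2.96 m, giving F × 2.96 counterclockwise.
Balancing moments: F × 2.96 = 1207, giving F = 1207 / 2.96 = 408 N.

F ≈ 408 N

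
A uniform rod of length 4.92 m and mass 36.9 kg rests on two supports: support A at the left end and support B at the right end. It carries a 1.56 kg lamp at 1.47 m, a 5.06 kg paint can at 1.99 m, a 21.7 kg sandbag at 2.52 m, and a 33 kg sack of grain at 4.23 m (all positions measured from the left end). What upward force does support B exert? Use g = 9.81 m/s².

About support A:
Beam weight: 36.9 × 9.81 = 362 N down at 2.46 m → arm 2.46 m, τ = 362 × 2.46 = 890.5 N·m clockwise.
Lamp: 1.56 × 9.81 = 15.3 N down at 1.47 m → arm 1.47 m, τ = 15.3 × 1.47 = 22.49 N·m clockwise.
Paint can: 5.06 × 9.81 = 49.64 N down at 1.99 m → arm 1.99 m, τ = 49.64 × 1.99 = 98.78 N·m clockwise.
Sandbag: 21.7 × 9.81 = 212.9 N down at 2.52 m → arm 2.52 m, τ = 212.9 × 2.52 = 536.5 N·m clockwise.
Sack of grain: 33 × 9.81 = 323.7 N down at 4.23 m → arm 4.23 m, τ = 323.7 × 4.23 = 1369 N·m clockwise.
Net load moment about support A = 2917 N·m clockwise.
Reaction R at support B is upward at 4.92 m, arm 4.92 m → moment R × 4.92 counterclockwise.
For rotational equilibrium, R × 4.92 = 2917, so R = 593 N.

R_B ≈ 593 N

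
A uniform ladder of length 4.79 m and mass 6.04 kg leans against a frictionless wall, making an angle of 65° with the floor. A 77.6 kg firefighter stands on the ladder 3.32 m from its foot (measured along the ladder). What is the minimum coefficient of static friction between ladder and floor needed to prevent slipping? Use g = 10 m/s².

Take moments about the foot of the ladder.
Ladder weight 6.04×10 = 60.4 N acts at 2.395 m along the ladder; its horizontal arm is 2.395·cos65° = 1.012 m → τ = 61.12 N·m clockwise.
Firefighter: 77.6×10 = 776 N at 3.32 m → arm 1.403 m → τ = 1089 N·m clockwise.
Wall normal N acts horizontally at the top; its moment arm is the height L sinθ = 4.79·sin65° = 4.341 m, counterclockwise.
Setting net torque to zero: N × 4.341 = 1150 → N = 264.9 N.
ΣFx = 0 ⇒ f = N_wall = 264.9 N. ΣFy = 0 ⇒ N_floor = 836.4 N.
μ_min = f / N_floor = 264.9 / 836.4 = 0.317.

μ_min ≈ 0.317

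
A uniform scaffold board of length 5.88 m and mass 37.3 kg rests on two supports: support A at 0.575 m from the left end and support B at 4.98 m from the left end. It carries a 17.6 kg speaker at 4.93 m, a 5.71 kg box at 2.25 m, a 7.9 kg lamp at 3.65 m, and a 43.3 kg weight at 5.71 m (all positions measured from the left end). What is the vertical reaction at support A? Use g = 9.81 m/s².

R_A ≈ 159 N

Taking torques about support B:
Beam weight: 37.3 × 9.81 = 365.9 N down at 2.94 m → arm 2.04 m, τ = 365.9 × 2.04 = 746.4 N·m counterclockwise.
Speaker: 17.6 × 9.81 = 172.7 N down at 4.93 m → arm 0.05 m, τ = 172.7 × 0.05 = 8.635 N·m counterclockwise.
Box: 5.71 × 9.81 = 56.02 N down at 2.25 m → arm 2.73 m, τ = 56.02 × 2.73 = 152.9 N·m counterclockwise.
Lamp: 7.9 × 9.81 = 77.5 N down at 3.65 m → arm 1.33 m, τ = 77.5 × 1.33 = 103.1 N·m counterclockwise.
Weight: 43.3 × 9.81 = 424.8 N down at 5.71 m → arm 0.73 m, τ = 424.8 × 0.73 = 310.1 N·m clockwise.
Net load moment about support B = 700.9 N·m counterclockwise.
Reaction R at support A is upward at 0.575 m, arm 4.405 m → moment R × 4.405 clockwise.
For rotational equilibrium, R × 4.405 = 700.9, so R = 159 N.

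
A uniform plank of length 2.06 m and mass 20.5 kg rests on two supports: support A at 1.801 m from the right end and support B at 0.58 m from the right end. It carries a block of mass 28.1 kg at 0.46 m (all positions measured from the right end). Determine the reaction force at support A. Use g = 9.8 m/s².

Sum moments about support B (its reaction then has zero moment arm).
Beam weight: 20.5 × 9.8 = 200.9 N down at 1.03 m → arm 0.45 m, τ = 200.9 × 0.45 = 90.41 N·m counterclockwise.
Block: 28.1 × 9.8 = 275.4 N down at 0.46 m → arm 0.12 m, τ = 275.4 × 0.12 = 33.05 N·m clockwise.
Net load moment about support B = 57.36 N·m counterclockwise.
Reaction R at support A is upward at 1.801 m, arm 1.221 m → moment R × 1.221 clockwise.
Στ = 0 ⇒ R × 1.221 = 57.36 ⇒ R = 47 N.

R_A ≈ 47 N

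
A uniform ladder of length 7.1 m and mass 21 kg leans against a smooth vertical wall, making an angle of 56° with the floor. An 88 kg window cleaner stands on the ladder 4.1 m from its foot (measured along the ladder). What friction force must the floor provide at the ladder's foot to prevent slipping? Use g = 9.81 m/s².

Sum moments about the foot of the ladder (the floor normal and friction both act there and drop out).
Ladder weight 21×9.81 = 206 N acts at 3.55 m along the ladder; its horizontal arm is 3.55·cos56° = 1.985 m → τ = 408.9 N·m clockwise.
Window cleaner: 88×9.81 = 863.3 N at 4.1 m → arm 2.293 m → τ = 1980 N·m clockwise.
Wall normal N acts horizontally at the top; its moment arm is the height L sinθ = 7.1·sin56° = 5.886 m, counterclockwise.
Balancing moments: N × 5.886 = 2389, giving N = 406 N.
ΣFx = 0: friction at the foot balances the wall's push, so f = N_wall = 406 N.

f ≈ 406 N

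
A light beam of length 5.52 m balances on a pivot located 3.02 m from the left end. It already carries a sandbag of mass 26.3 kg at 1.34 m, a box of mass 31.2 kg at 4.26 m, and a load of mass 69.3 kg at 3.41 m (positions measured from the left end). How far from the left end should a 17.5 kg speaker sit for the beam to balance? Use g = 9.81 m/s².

x ≈ 1.79 m from the left end

Sum moments about the pivot (at 3.02 m from the left end) (the support reaction has zero arm there).
Sandbag: 26.3 × 9.81 = 258 N down at 1.34 m → arm 1.68 m, τ = 258 × 1.68 = 433.4 N·m counterclockwise.
Box: 31.2 × 9.81 = 306.1 N down at 4.26 m → arm 1.24 m, τ = 306.1 × 1.24 = 379.6 N·m clockwise.
Load: 69.3 × 9.81 = 679.8 N down at 3.41 m → arm 0.39 m, τ = 679.8 × 0.39 = 265.1 N·m clockwise.
Net moment of existing loads = 211.3 N·m clockwise.
The speaker weighs 17.5 × 9.81 = 171.7 N and must supply an equal counterclockwise moment, so its lever arm about the pivot is 211.3 / 171.7 = 1.23 m.
That puts it at 3.02 − 1.23 = 1.79 m from the left end.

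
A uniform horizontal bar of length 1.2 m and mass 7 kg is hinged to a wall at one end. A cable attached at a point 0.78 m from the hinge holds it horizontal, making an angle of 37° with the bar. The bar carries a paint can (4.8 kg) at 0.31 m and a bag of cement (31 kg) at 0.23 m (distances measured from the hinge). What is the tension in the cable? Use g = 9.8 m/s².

T ≈ 268 N

Take moments about the hinge.
Beam weight: 7 × 9.8 = 68.6 N down at 0.6 m → arm 0.6 m, τ = 68.6 × 0.6 = 41.16 N·m clockwise.
Paint can: 4.8 × 9.8 = 47.04 N down at 0.31 m → arm 0.31 m, τ = 47.04 × 0.31 = 14.58 N·m clockwise.
Bag of cement: 31 × 9.8 = 303.8 N down at 0.23 m → arm 0.23 m, τ = 303.8 × 0.23 = 69.87 N·m clockwise.
Total clockwise load moment = 125.6 N·m.
The cable tension T acts at 0.78 m; only its component perpendicular to the bar, T sinθ, produces torque. sin 37° = 0.6018.
Setting net torque to zero: T × 0.78 × 0.6018 = 125.6 → T = 125.6 / 0.4694 = 268 N.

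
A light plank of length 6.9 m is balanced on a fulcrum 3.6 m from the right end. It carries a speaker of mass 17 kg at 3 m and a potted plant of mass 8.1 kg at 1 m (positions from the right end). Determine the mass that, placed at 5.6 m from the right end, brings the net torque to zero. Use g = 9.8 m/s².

Take moments about the fulcrum (at 3.6 m from the right end).
Speaker: 17 × 9.8 = 166.6 N down at 3 m → arm 0.6 m, τ = 166.6 × 0.6 = 99.96 N·m clockwise.
Potted plant: 8.1 × 9.8 = 79.38 N down at 1 m → arm 2.6 m, τ = 79.38 × 2.6 = 206.4 N·m clockwise.
Net moment of known loads = 306.4 N·m clockwise.
An unknown mass m at 5.6 m has arm 2 m; its moment is m·g·2 counterclockwise.
Balancing moments: m × 9.8 × 2 = 306.4, giving m = 306.4 / (9.8 × 2) = 15.6 kg.

m ≈ 15.6 kg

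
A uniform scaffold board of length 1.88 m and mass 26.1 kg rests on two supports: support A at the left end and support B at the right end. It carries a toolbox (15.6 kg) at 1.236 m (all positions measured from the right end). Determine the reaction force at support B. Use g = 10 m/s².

R_B ≈ 184 N

Taking torques about support A:
Beam weight: 26.1 × 10 = 261 N down at 0.94 m → arm 0.94 m, τ = 261 × 0.94 = 245.3 N·m clockwise.
Toolbox: 15.6 × 10 = 156 N down at 1.236 m → arm 0.644 m, τ = 156 × 0.644 = 100.5 N·m clockwise.
Net load moment about support A = 345.8 N·m clockwise.
Reaction R at support B is upward at 0 m, arm 1.88 m → moment R × 1.88 counterclockwise.
Στ = 0 ⇒ R × 1.88 = 345.8 ⇒ R = 184 N.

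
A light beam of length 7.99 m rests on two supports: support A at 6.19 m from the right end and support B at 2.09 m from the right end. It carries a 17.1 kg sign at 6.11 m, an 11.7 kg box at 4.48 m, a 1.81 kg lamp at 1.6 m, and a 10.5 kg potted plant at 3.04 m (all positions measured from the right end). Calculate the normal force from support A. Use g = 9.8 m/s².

Take moments about support B.
Sign: 17.1 × 9.8 = 167.6 N down at 6.11 m → arm 4.02 m, τ = 167.6 × 4.02 = 673.8 N·m counterclockwise.
Box: 11.7 × 9.8 = 114.7 N down at 4.48 m → arm 2.39 m, τ = 114.7 × 2.39 = 274.1 N·m counterclockwise.
Lamp: 1.81 × 9.8 = 17.74 N down at 1.6 m → arm 0.49 m, τ = 17.74 × 0.49 = 8.693 N·m clockwise.
Potted plant: 10.5 × 9.8 = 102.9 N down at 3.04 m → arm 0.95 m, τ = 102.9 × 0.95 = 97.75 N·m counterclockwise.
Net load moment about support B = 1037 N·m counterclockwise.
Reaction R at support A is upward at 6.19 m, arm 4.1 m → moment R × 4.1 clockwise.
Στ = 0 ⇒ R × 4.1 = 1037 ⇒ R = 253 N.

R_A ≈ 253 N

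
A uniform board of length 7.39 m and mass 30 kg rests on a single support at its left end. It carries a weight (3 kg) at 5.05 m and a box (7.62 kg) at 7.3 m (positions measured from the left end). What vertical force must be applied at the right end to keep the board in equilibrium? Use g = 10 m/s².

Take moments about the left end.
Beam weight: 30 × 10 = 300 N down at 3.695 m → arm 3.695 m, τ = 300 × 3.695 = 1108 N·m clockwise.
Weight: 3 × 10 = 30 N down at 5.05 m → arm 5.05 m, τ = 30 × 5.05 = 151.5 N·m clockwise.
Box: 7.62 × 10 = 76.2 N down at 7.3 m → arm 7.3 m, τ = 76.2 × 7.3 = 556.3 N·m clockwise.
Net moment of the loads = 1816 N·m clockwise.
The upward force F acts at the right end, arm 7.39 m, giving F × 7.39 counterclockwise.
Balancing moments: F × 7.39 = 1816, giving F = 1816 / 7.39 = 246 N.

F ≈ 246 N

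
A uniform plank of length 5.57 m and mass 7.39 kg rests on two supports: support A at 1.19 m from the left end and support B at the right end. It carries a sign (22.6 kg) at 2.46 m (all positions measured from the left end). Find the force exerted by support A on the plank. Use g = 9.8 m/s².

R_A ≈ 203 N

Take moments about support B.
Beam weight: 7.39 × 9.8 = 72.42 N down at 2.785 m → arm 2.785 m, τ = 72.42 × 2.785 = 201.7 N·m counterclockwise.
Sign: 22.6 × 9.8 = 221.5 N down at 2.46 m → arm 3.11 m, τ = 221.5 × 3.11 = 688.9 N·m counterclockwise.
Net load moment about support B = 890.6 N·m counterclockwise.
Reaction R at support A is upward at 1.19 m, arm 4.38 m → moment R × 4.38 clockwise.
For rotational equilibrium, R × 4.38 = 890.6, so R = 203 N.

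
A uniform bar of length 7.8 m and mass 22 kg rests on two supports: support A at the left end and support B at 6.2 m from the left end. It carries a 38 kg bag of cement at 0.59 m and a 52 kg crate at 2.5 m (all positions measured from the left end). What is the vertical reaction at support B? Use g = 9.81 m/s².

Choose support A as the axis so its reaction then has zero moment arm.
Beam weight: 22 × 9.81 = 215.8 N down at 3.9 m → arm 3.9 m, τ = 215.8 × 3.9 = 841.6 N·m clockwise.
Bag of cement: 38 × 9.81 = 372.8 N down at 0.59 m → arm 0.59 m, τ = 372.8 × 0.59 = 220 N·m clockwise.
Crate: 52 × 9.81 = 510.1 N down at 2.5 m → arm 2.5 m, τ = 510.1 × 2.5 = 1275 N·m clockwise.
Net load moment about support A = 2337 N·m clockwise.
Reaction R at support B is upward at 6.2 m, arm 6.2 m → moment R × 6.2 counterclockwise.
For rotational equilibrium, R × 6.2 = 2337, so R = 377 N.

R_B ≈ 377 N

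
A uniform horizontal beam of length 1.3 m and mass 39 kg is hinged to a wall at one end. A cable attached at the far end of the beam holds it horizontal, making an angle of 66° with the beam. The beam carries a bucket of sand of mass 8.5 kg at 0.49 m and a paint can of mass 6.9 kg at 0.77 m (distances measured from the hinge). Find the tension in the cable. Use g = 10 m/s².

Take moments about the hinge.
Beam weight: 39 × 10 = 390 N down at 0.65 m → arm 0.65 m, τ = 390 × 0.65 = 253.5 N·m clockwise.
Bucket of sand: 8.5 × 10 = 85 N down at 0.49 m → arm 0.49 m, τ = 85 × 0.49 = 41.65 N·m clockwise.
Paint can: 6.9 × 10 = 69 N down at 0.77 m → arm 0.77 m, τ = 69 × 0.77 = 53.13 N·m clockwise.
Total clockwise load moment = 348.3 N·m.
The cable tension T acts at 1.3 m; only its component perpendicular to the beam, T sinθ, produces torque. sin 66° = 0.9135.
Balancing moments: T × 1.3 × 0.9135 = 348.3, giving T = 348.3 / 1.188 = 293 N.

T ≈ 293 N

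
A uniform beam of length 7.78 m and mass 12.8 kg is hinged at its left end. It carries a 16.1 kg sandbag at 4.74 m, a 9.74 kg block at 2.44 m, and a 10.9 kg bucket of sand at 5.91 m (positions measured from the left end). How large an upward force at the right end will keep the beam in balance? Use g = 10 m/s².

Take moments about the left end.
Beam weight: 12.8 × 10 = 128 N down at 3.89 m → arm 3.89 m, τ = 128 × 3.89 = 497.9 N·m clockwise.
Sandbag: 16.1 × 10 = 161 N down at 4.74 m → arm 4.74 m, τ = 161 × 4.74 = 763.1 N·m clockwise.
Block: 9.74 × 10 = 97.4 N down at 2.44 m → arm 2.44 m, τ = 97.4 × 2.44 = 237.7 N·m clockwise.
Bucket of sand: 10.9 × 10 = 109 N down at 5.91 m → arm 5.91 m, τ = 109 × 5.91 = 644.2 N·m clockwise.
Net moment of the loads = 2143 N·m clockwise.
The upward force F acts at the right end, arm 7.78 m, giving F × 7.78 counterclockwise.
For rotational equilibrium, F × 7.78 = 2143, so F = 2143 / 7.78 = 275 N.

F ≈ 275 N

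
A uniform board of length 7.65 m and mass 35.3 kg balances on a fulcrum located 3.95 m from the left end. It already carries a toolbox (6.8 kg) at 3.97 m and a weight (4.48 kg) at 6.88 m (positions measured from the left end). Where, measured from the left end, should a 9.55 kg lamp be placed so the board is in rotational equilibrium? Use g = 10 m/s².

Taking torques about the fulcrum (at 3.95 m from the left end):
Beam weight: 35.3 × 10 = 353 N down at 3.825 m → arm 0.125 m, τ = 353 × 0.125 = 44.12 N·m counterclockwise.
Toolbox: 6.8 × 10 = 68 N down at 3.97 m → arm 0.02 m, τ = 68 × 0.02 = 1.36 N·m clockwise.
Weight: 4.48 × 10 = 44.8 N down at 6.88 m → arm 2.93 m, τ = 44.8 × 2.93 = 131.3 N·m clockwise.
Net moment of existing loads = 88.54 N·m clockwise.
The lamp weighs 9.55 × 10 = 95.5 N and must supply an equal counterclockwise moment, so its lever arm about the fulcrum is 88.54 / 95.5 = 0.927 m.
That puts it at 3.95 − 0.927 = 3.02 m from the left end.

x ≈ 3.02 m from the left end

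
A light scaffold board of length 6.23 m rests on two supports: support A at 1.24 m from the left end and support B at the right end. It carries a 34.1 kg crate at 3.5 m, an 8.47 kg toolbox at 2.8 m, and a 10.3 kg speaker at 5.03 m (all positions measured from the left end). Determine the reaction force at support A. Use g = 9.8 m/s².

R_A ≈ 264 N

About support B:
Crate: 34.1 × 9.8 = 334.2 N down at 3.5 m → arm 2.73 m, τ = 334.2 × 2.73 = 912.4 N·m counterclockwise.
Toolbox: 8.47 × 9.8 = 83.01 N down at 2.8 m → arm 3.43 m, τ = 83.01 × 3.43 = 284.7 N·m counterclockwise.
Speaker: 10.3 × 9.8 = 100.9 N down at 5.03 m → arm 1.2 m, τ = 100.9 × 1.2 = 121.1 N·m counterclockwise.
Net load moment about support B = 1318 N·m counterclockwise.
Reaction R at support A is upward at 1.24 m, arm 4.99 m → moment R × 4.99 clockwise.
Στ = 0 ⇒ R × 4.99 = 1318 ⇒ R = 264 N.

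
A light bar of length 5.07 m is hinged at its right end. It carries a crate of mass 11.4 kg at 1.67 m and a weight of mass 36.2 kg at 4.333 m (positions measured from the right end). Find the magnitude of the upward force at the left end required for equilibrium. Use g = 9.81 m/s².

Choose the right end as the axis so the unknown pivot reaction has zero arm there.
Crate: 11.4 × 9.81 = 111.8 N down at 1.67 m → arm 1.67 m, τ = 111.8 × 1.67 = 186.7 N·m counterclockwise.
Weight: 36.2 × 9.81 = 355.1 N down at 4.333 m → arm 4.333 m, τ = 355.1 × 4.333 = 1539 N·m counterclockwise.
Net moment of the loads = 1726 N·m counterclockwise.
The upward force F acts at the left end, arm 5.07 m, giving F × 5.07 clockwise.
For rotational equilibrium, F × 5.07 = 1726, so F = 1726 / 5.07 = 340 N.

F ≈ 340 N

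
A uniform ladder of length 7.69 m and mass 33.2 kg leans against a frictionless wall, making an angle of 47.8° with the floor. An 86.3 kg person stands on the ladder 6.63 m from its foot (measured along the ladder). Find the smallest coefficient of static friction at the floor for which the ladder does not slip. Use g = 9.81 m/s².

μ_min ≈ 0.691

Take moments about the foot of the ladder.
Ladder weight 33.2×9.81 = 325.7 N acts at 3.845 m along the ladder; its horizontal arm is 3.845·cos47.8° = 2.583 m → τ = 841.3 N·m clockwise.
Person: 86.3×9.81 = 846.6 N at 6.63 m → arm 4.454 m → τ = 3771 N·m clockwise.
Wall normal N acts horizontally at the top; its moment arm is the height L sinθ = 7.69·sin47.8° = 5.697 m, counterclockwise.
Στ = 0 ⇒ N × 5.697 = 4612 ⇒ N = 809.5 N.
ΣFx = 0 ⇒ f = N_wall = 809.5 N. ΣFy = 0 ⇒ N_floor = 1172 N.
μ_min = f / N_floor = 809.5 / 1172 = 0.691.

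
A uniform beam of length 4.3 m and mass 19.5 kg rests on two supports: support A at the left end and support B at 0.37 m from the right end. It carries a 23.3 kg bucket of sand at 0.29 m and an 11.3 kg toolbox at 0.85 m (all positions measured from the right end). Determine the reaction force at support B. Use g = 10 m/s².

R_B ≈ 444 N

About support A:
Beam weight: 19.5 × 10 = 195 N down at 2.15 m → arm 2.15 m, τ = 195 × 2.15 = 419.2 N·m clockwise.
Bucket of sand: 23.3 × 10 = 233 N down at 0.29 m → arm 4.01 m, τ = 233 × 4.01 = 934.3 N·m clockwise.
Toolbox: 11.3 × 10 = 113 N down at 0.85 m → arm 3.45 m, τ = 113 × 3.45 = 389.9 N·m clockwise.
Net load moment about support A = 1743 N·m clockwise.
Reaction R at support B is upward at 0.37 m, arm 3.93 m → moment R × 3.93 counterclockwise.
Balancing moments: R × 3.93 = 1743, giving R = 444 N.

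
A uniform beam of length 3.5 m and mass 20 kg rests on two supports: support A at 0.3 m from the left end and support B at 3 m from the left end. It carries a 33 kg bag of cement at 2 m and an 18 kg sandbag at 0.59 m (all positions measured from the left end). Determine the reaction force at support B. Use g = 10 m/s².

Take moments about support A.
Beam weight: 20 × 10 = 200 N down at 1.75 m → arm 1.45 m, τ = 200 × 1.45 = 290 N·m clockwise.
Bag of cement: 33 × 10 = 330 N down at 2 m → arm 1.7 m, τ = 330 × 1.7 = 561 N·m clockwise.
Sandbag: 18 × 10 = 180 N down at 0.59 m → arm 0.29 m, τ = 180 × 0.29 = 52.2 N·m clockwise.
Net load moment about support A = 903.2 N·m clockwise.
Reaction R at support B is upward at 3 m, arm 2.7 m → moment R × 2.7 counterclockwise.
Setting net torque to zero: R × 2.7 = 903.2 → R = 335 N.

R_B ≈ 335 N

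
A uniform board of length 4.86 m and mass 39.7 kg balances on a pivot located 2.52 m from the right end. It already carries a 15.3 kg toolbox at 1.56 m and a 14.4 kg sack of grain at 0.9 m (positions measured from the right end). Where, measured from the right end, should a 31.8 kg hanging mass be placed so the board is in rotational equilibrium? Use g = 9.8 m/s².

Taking torques about the pivot (at 2.52 m from the right end):
Beam weight: 39.7 × 9.8 = 389.1 N down at 2.43 m → arm 0.09 m, τ = 389.1 × 0.09 = 35.02 N·m clockwise.
Toolbox: 15.3 × 9.8 = 149.9 N down at 1.56 m → arm 0.96 m, τ = 149.9 × 0.96 = 143.9 N·m clockwise.
Sack of grain: 14.4 × 9.8 = 141.1 N down at 0.9 m → arm 1.62 m, τ = 141.1 × 1.62 = 228.6 N·m clockwise.
Net moment of existing loads = 407.5 N·m clockwise.
The hanging mass weighs 31.8 × 9.8 = 311.6 N and must supply an equal counterclockwise moment, so its lever arm about the pivot is 407.5 / 311.6 = 1.31 m.
That puts it at 2.52 + 1.31 = 3.83 m from the right end.

x ≈ 3.83 m from the right end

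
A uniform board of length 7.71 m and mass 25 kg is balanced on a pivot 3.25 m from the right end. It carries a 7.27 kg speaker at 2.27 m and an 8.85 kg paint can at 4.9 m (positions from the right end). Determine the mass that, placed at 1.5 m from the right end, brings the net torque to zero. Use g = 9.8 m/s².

Taking torques about the pivot (at 3.25 m from the right end):
Beam weight: 25 × 9.8 = 245 N down at 3.855 m → arm 0.605 m, τ = 245 × 0.605 = 148.2 N·m counterclockwise.
Speaker: 7.27 × 9.8 = 71.25 N down at 2.27 m → arm 0.98 m, τ = 71.25 × 0.98 = 69.83 N·m clockwise.
Paint can: 8.85 × 9.8 = 86.73 N down at 4.9 m → arm 1.65 m, τ = 86.73 × 1.65 = 143.1 N·m counterclockwise.
Net moment of known loads = 221.5 N·m counterclockwise.
An unknown mass m at 1.5 m has arm 1.75 m; its moment is m·g·1.75 clockwise.
Balancing moments: m × 9.8 × 1.75 = 221.5, giving m = 221.5 / (9.8 × 1.75) = 12.9 kg.

m ≈ 12.9 kg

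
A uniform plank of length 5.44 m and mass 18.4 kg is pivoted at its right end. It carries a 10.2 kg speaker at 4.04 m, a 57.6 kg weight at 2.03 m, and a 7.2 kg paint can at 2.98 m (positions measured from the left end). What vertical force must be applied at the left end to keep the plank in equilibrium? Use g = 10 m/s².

F ≈ 512 N

About the right end:
Beam weight: 18.4 × 10 = 184 N down at 2.72 m → arm 2.72 m, τ = 184 × 2.72 = 500.5 N·m counterclockwise.
Speaker: 10.2 × 10 = 102 N down at 4.04 m → arm 1.4 m, τ = 102 × 1.4 = 142.8 N·m counterclockwise.
Weight: 57.6 × 10 = 576 N down at 2.03 m → arm 3.41 m, τ = 576 × 3.41 = 1964 N·m counterclockwise.
Paint can: 7.2 × 10 = 72 N down at 2.98 m → arm 2.46 m, τ = 72 × 2.46 = 177.1 N·m counterclockwise.
Net moment of the loads = 2784 N·m counterclockwise.
The upward force F acts at the left end, arm 5.44 m, giving F × 5.44 clockwise.
For rotational equilibrium, F × 5.44 = 2784, so F = 2784 / 5.44 = 512 N.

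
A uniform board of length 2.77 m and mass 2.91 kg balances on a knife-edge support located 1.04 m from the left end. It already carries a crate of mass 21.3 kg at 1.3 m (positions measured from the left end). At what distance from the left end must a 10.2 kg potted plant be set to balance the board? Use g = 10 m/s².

x ≈ 0.399 m from the left end

Taking torques about the knife-edge support (at 1.04 m from the left end):
Beam weight: 2.91 × 10 = 29.1 N down at 1.385 m → arm 0.345 m, τ = 29.1 × 0.345 = 10.04 N·m clockwise.
Crate: 21.3 × 10 = 213 N down at 1.3 m → arm 0.26 m, τ = 213 × 0.26 = 55.38 N·m clockwise.
Net moment of existing loads = 65.42 N·m clockwise.
The potted plant weighs 10.2 × 10 = 102 N and must supply an equal counterclockwise moment, so its lever arm about the knife-edge support is 65.42 / 102 = 0.641 m.
That puts it at 1.04 − 0.641 = 0.399 m from the left end.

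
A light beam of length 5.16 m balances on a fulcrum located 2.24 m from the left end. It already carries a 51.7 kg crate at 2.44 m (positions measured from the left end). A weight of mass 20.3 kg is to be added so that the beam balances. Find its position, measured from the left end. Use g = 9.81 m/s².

x ≈ 1.73 m from the left end

Choose the fulcrum (at 2.24 m from the left end) as the axis so the support reaction has zero arm there.
Crate: 51.7 × 9.81 = 507.2 N down at 2.44 m → arm 0.2 m, τ = 507.2 × 0.2 = 101.4 N·m clockwise.
Net moment of existing loads = 101.4 N·m clockwise.
The weight weighs 20.3 × 9.81 = 199.1 N and must supply an equal counterclockwise moment, so its lever arm about the fulcrum is 101.4 / 199.1 = 0.509 m.
That puts it at 2.24 − 0.509 = 1.73 m from the left end.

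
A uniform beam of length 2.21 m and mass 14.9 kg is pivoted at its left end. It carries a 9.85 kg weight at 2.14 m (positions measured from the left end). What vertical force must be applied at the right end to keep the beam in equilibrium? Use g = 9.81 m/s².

F ≈ 167 N

Choose the left end as the axis so the unknown pivot reaction has zero arm there.
Beam weight: 14.9 × 9.81 = 146.2 N down at 1.105 m → arm 1.105 m, τ = 146.2 × 1.105 = 161.6 N·m clockwise.
Weight: 9.85 × 9.81 = 96.63 N down at 2.14 m → arm 2.14 m, τ = 96.63 × 2.14 = 206.8 N·m clockwise.
Net moment of the loads = 368.4 N·m clockwise.
The upward force F acts at the right end, arm 2.21 m, giving F × 2.21 counterclockwise.
Στ = 0 ⇒ F × 2.21 = 368.4 ⇒ F = 368.4 / 2.21 = 167 N.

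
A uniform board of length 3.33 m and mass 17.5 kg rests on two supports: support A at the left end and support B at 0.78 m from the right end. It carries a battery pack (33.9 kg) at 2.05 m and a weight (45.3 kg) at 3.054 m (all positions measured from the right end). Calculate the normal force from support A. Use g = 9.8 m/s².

Choose support B as the axis so its reaction then has zero moment arm.
Beam weight: 17.5 × 9.8 = 171.5 N down at 1.665 m → arm 0.885 m, τ = 171.5 × 0.885 = 151.8 N·m counterclockwise.
Battery pack: 33.9 × 9.8 = 332.2 N down at 2.05 m → arm 1.27 m, τ = 332.2 × 1.27 = 421.9 N·m counterclockwise.
Weight: 45.3 × 9.8 = 443.9 N down at 3.054 m → arm 2.274 m, τ = 443.9 × 2.274 = 1009 N·m counterclockwise.
Net load moment about support B = 1583 N·m counterclockwise.
Reaction R at support A is upward at 3.33 m, arm 2.55 m → moment R × 2.55 clockwise.
Setting net torque to zero: R × 2.55 = 1583 → R = 621 N.

R_A ≈ 621 N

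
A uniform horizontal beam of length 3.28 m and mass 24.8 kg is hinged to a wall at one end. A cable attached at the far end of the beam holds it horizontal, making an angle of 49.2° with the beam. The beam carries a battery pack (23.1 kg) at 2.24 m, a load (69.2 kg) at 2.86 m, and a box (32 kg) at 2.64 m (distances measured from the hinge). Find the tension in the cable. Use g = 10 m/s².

T ≈ 1510 N

Choose the hinge as the axis so the unknown hinge reaction has zero arm there.
Beam weight: 24.8 × 10 = 248 N down at 1.64 m → arm 1.64 m, τ = 248 × 1.64 = 406.7 N·m clockwise.
Battery pack: 23.1 × 10 = 231 N down at 2.24 m → arm 2.24 m, τ = 231 × 2.24 = 517.4 N·m clockwise.
Load: 69.2 × 10 = 692 N down at 2.86 m → arm 2.86 m, τ = 692 × 2.86 = 1979 N·m clockwise.
Box: 32 × 10 = 320 N down at 2.64 m → arm 2.64 m, τ = 320 × 2.64 = 844.8 N·m clockwise.
Total clockwise load moment = 3748 N·m.
The cable tension T acts at 3.28 m; only its component perpendicular to the beam, T sinθ, produces torque. sin 49.2° = 0.757.
Στ = 0 ⇒ T × 3.28 × 0.757 = 3748 ⇒ T = 3748 / 2.483 = 1510 N.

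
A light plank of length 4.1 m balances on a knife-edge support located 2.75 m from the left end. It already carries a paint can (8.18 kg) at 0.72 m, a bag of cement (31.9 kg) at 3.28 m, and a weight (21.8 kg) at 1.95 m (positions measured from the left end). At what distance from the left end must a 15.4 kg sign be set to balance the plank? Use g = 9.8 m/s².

About the knife-edge support (at 2.75 m from the left end):
Paint can: 8.18 × 9.8 = 80.16 N down at 0.72 m → arm 2.03 m, τ = 80.16 × 2.03 = 162.7 N·m counterclockwise.
Bag of cement: 31.9 × 9.8 = 312.6 N down at 3.28 m → arm 0.53 m, τ = 312.6 × 0.53 = 165.7 N·m clockwise.
Weight: 21.8 × 9.8 = 213.6 N down at 1.95 m → arm 0.8 m, τ = 213.6 × 0.8 = 170.9 N·m counterclockwise.
Net moment of existing loads = 167.9 N·m counterclockwise.
The sign weighs 15.4 × 9.8 = 150.9 N and must supply an equal clockwise moment, so its lever arm about the knife-edge support is 167.9 / 150.9 = 1.11 m.
That puts it at 2.75 + 1.11 = 3.86 m from the left end.

x ≈ 3.86 m from the left end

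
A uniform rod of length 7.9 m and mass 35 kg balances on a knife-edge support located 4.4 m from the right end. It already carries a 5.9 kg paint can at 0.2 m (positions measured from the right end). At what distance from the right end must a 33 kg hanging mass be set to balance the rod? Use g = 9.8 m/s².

Sum moments about the knife-edge support (at 4.4 m from the right end) (the support reaction has zero arm there).
Beam weight: 35 × 9.8 = 343 N down at 3.95 m → arm 0.45 m, τ = 343 × 0.45 = 154.3 N·m clockwise.
Paint can: 5.9 × 9.8 = 57.82 N down at 0.2 m → arm 4.2 m, τ = 57.82 × 4.2 = 242.8 N·m clockwise.
Net moment of existing loads = 397.1 N·m clockwise.
The hanging mass weighs 33 × 9.8 = 323.4 N and must supply an equal counterclockwise moment, so its lever arm about the knife-edge support is 397.1 / 323.4 = 1.23 m.
That puts it at 4.4 + 1.23 = 5.63 m from the right end.

x ≈ 5.63 m from the right end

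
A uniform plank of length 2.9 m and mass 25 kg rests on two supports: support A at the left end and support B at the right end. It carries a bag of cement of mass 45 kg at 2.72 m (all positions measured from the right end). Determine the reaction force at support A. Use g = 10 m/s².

R_A ≈ 547 N

About support B:
Beam weight: 25 × 10 = 250 N down at 1.45 m → arm 1.45 m, τ = 250 × 1.45 = 362.5 N·m counterclockwise.
Bag of cement: 45 × 10 = 450 N down at 2.72 m → arm 2.72 m, τ = 450 × 2.72 = 1224 N·m counterclockwise.
Net load moment about support B = 1586 N·m counterclockwise.
Reaction R at support A is upward at 2.9 m, arm 2.9 m → moment R × 2.9 clockwise.
For rotational equilibrium, R × 2.9 = 1586, so R = 547 N.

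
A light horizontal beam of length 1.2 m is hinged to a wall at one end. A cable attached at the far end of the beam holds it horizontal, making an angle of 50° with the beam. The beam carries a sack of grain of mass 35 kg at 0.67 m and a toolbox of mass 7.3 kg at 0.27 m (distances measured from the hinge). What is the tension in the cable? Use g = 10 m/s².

Take moments about the hinge.
Sack of grain: 35 × 10 = 350 N down at 0.67 m → arm 0.67 m, τ = 350 × 0.67 = 234.5 N·m clockwise.
Toolbox: 7.3 × 10 = 73 N down at 0.27 m → arm 0.27 m, τ = 73 × 0.27 = 19.71 N·m clockwise.
Total clockwise load moment = 254.2 N·m.
The cable tension T acts at 1.2 m; only its component perpendicular to the beam, T sinθ, produces torque. sin 50° = 0.766.
Balancing moments: T × 1.2 × 0.766 = 254.2, giving T = 254.2 / 0.9192 = 277 N.

T ≈ 277 N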